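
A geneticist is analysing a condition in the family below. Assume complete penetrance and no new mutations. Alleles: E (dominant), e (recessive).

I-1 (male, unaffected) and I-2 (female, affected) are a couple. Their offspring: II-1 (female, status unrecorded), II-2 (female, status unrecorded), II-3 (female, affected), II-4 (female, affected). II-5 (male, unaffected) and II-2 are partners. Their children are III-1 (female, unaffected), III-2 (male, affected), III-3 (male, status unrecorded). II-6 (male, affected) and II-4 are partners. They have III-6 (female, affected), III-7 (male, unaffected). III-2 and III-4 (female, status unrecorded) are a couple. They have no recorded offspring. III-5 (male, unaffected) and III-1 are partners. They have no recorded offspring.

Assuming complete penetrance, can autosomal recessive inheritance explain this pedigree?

Under autosomal recessive, III-7 (unaffected, male) cannot arise from II-6 (affected) × II-4 (affected).

No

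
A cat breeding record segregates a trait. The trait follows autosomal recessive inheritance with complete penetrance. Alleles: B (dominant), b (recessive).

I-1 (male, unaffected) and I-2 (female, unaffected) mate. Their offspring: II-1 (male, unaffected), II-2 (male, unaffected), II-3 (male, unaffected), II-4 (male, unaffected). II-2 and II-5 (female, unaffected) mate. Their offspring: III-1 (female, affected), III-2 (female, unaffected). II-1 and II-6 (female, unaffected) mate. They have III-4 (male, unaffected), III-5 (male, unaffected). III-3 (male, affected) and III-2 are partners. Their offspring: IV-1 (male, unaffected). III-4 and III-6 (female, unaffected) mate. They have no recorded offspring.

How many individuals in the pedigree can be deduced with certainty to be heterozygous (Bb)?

3

Obligate heterozygotes: II-2 is unaffected so carries B and passed b to III-1 (bb), so II-2 is Bb; II-5 is unaffected so carries B and passed b to III-1 (bb), so II-5 is Bb; IV-1 is unaffected so carries B and received b from III-3 (bb), so IV-1 is Bb.
Every other individual is either homozygous by phenotype or has at least one consistent homozygous assignment, so the count is 3.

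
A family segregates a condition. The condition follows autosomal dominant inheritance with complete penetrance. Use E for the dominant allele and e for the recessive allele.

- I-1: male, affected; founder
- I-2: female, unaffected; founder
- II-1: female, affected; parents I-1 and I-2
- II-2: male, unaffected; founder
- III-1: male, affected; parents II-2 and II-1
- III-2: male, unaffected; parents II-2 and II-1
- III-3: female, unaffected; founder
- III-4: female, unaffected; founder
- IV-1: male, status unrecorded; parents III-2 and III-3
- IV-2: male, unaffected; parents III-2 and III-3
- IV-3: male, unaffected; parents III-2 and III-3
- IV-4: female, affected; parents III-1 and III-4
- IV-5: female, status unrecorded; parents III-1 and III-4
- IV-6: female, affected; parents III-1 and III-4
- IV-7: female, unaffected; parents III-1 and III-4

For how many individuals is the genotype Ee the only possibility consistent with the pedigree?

4

Obligate heterozygotes: II-1 is affected so carries E and received e from I-2 (ee), so II-1 is Ee; III-1 is affected so carries E and received e from II-2 (ee), so III-1 is Ee; IV-4 is affected so carries E and received e from III-4 (ee), so IV-4 is Ee; IV-6 is affected so carries E and received e from III-4 (ee), so IV-6 is Ee.
Every other individual is either homozygous by phenotype or has at least one consistent homozygous assignment, so the count is 4.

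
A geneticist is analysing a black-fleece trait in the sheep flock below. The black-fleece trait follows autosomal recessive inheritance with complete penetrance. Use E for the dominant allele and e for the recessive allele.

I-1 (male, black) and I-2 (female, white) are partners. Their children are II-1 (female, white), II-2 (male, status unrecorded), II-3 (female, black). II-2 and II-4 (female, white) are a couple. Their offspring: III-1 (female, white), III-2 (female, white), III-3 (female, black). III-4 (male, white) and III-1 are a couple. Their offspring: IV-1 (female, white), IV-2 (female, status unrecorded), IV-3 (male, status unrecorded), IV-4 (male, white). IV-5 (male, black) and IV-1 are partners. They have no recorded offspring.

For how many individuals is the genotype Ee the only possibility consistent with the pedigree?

3

Obligate heterozygotes: I-2 is white so carries E and passed e to II-3 (ee), so I-2 is Ee; II-1 is white so carries E and received e from I-1 (ee), so II-1 is Ee; II-4 is white so carries E and passed e to III-3 (ee), so II-4 is Ee.
Every other individual is either homozygous by phenotype or has at least one consistent homozygous assignment, so the count is 3.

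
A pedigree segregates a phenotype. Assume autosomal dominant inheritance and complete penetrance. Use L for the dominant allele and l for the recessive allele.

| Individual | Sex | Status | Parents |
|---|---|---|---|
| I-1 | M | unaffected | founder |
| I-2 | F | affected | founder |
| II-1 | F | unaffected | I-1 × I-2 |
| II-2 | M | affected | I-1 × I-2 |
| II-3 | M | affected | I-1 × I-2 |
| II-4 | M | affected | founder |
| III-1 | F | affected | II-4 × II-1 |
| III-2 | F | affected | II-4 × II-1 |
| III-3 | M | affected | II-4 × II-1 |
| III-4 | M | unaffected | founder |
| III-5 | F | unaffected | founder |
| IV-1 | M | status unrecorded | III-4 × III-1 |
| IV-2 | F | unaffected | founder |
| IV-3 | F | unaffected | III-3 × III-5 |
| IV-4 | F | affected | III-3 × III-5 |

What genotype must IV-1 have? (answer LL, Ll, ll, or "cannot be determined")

IV-1's phenotype is unrecorded, and no parent or child forces a single allele at both positions; consistent genotype assignments exist with IV-1 as Ll or ll.

cannot be determined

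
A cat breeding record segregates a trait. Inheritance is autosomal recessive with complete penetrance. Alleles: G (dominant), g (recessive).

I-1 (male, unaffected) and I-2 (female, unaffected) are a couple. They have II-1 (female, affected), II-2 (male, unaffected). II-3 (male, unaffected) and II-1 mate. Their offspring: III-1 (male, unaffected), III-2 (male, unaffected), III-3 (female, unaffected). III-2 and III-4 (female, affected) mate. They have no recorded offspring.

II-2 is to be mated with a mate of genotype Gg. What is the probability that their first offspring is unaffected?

I-1 is unaffected so carries G and passed g to II-1 (gg), so I-1 is Gg.
I-2 is unaffected so carries G and passed g to II-1 (gg), so I-2 is Gg.
II-2 is an unaffected offspring of I-1 (Gg) × I-2 (Gg), whose cross gives 1/4 GG : 1/2 Gg : 1/4 gg; conditioning on being unaffected, II-2 is GG with probability 1/3, Gg with probability 2/3.
Summing over parental genotype combinations, P(offspring is unaffected) = 1/3·1 + 2/3·3/4 = 5/6.

5/6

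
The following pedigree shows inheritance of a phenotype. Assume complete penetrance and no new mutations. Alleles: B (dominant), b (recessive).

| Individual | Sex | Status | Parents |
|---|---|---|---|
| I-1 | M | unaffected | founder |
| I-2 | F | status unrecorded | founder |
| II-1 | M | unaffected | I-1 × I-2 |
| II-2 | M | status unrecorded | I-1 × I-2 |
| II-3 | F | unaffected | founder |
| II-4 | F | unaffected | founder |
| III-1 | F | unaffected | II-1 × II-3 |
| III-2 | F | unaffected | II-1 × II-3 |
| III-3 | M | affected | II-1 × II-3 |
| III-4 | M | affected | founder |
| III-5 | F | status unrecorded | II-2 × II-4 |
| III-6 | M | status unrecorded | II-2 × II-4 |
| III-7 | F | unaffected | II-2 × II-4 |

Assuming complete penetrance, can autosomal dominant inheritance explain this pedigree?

Under autosomal dominant, III-3 (affected, male) cannot arise from II-1 (unaffected) × II-3 (unaffected).

No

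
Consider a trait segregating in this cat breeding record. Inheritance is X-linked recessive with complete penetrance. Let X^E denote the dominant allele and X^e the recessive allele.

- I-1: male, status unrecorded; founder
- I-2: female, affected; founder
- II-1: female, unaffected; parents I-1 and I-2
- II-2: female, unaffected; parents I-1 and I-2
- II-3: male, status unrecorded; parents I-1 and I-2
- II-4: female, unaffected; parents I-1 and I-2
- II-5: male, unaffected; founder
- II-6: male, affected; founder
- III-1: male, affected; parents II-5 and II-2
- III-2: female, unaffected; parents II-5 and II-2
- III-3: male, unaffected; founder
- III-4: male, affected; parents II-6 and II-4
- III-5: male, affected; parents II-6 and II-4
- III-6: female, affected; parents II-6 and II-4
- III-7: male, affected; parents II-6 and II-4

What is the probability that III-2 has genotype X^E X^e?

II-5 is unaffected, so II-5 is X^E Y.
II-2 is unaffected so carries E and received e from I-2 (X^e X^e), so II-2 is X^E X^e.
Their cross gives offspring ratios 1/2 X^E X^E : 1/2 X^E X^e. Conditioning on III-2 being unaffected, P(X^E X^e) = 1/2 / 1 = 1/2.

1/2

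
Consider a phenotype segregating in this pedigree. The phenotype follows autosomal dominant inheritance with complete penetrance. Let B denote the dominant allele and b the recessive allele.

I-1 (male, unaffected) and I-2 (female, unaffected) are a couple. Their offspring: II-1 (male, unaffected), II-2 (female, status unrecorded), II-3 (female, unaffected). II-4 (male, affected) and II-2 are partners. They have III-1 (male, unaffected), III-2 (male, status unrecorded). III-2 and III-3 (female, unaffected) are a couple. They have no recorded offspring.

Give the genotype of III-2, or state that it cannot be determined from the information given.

cannot be determined

III-2's phenotype is unrecorded, and no parent or child forces a single allele at both positions; consistent genotype assignments exist with III-2 as Bb or bb.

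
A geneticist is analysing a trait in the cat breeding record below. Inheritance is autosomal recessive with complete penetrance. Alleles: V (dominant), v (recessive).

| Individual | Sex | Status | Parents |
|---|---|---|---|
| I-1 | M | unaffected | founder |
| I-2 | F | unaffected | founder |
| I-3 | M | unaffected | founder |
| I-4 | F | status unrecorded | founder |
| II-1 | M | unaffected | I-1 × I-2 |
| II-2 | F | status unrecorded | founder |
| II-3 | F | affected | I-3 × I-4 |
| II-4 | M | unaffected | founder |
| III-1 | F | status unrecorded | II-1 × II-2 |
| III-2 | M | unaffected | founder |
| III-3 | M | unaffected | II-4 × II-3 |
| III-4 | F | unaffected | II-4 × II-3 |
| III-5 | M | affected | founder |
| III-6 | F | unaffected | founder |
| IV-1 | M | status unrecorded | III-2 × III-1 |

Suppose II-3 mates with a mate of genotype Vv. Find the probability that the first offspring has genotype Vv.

II-3 is affected, so II-3 is vv.
The cross gives 1/2 Vv : 1/2 vv, so P(offspring has genotype Vv) = 1/2.

1/2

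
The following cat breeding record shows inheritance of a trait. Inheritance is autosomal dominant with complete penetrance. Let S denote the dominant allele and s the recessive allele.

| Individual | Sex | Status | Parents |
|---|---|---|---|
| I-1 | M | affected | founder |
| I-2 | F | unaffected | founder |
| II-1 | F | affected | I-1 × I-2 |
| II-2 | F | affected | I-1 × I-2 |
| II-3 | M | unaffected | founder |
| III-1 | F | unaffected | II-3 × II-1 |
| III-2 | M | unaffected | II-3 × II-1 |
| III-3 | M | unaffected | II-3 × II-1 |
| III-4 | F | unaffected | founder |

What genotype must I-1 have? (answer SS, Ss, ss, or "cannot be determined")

I-1's phenotype allows SS or Ss, and no parent or child forces a single allele at both positions; consistent genotype assignments exist with I-1 as SS or Ss.

cannot be determined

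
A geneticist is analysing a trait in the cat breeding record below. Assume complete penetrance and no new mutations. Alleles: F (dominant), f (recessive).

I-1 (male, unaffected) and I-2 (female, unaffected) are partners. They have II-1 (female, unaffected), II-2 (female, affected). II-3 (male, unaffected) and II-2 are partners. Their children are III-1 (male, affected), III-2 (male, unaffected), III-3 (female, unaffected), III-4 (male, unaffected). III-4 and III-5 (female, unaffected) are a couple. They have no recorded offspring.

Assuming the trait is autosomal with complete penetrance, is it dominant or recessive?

I-1 and I-2 are both unaffected yet have an affected child II-2. Under dominance, an affected child requires at least one affected parent, so the trait cannot be dominant.

recessive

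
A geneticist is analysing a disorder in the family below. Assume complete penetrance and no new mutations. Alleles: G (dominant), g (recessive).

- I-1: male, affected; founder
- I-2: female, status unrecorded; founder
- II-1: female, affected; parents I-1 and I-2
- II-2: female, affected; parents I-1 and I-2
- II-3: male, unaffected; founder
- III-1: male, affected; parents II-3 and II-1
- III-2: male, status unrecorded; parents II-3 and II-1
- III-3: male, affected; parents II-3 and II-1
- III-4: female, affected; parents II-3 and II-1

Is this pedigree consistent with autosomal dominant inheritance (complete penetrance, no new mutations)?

A consistent assignment under autosomal dominant exists: I-1 GG, I-2 GG, II-1 GG, II-2 GG, II-3 gg, III-1 Gg, III-2 Gg, III-3 Gg, III-4 Gg.
In this assignment every recorded phenotype matches its genotype and every non-founder's genotype is obtainable from its parents' genotypes, so the pedigree is consistent.

Yes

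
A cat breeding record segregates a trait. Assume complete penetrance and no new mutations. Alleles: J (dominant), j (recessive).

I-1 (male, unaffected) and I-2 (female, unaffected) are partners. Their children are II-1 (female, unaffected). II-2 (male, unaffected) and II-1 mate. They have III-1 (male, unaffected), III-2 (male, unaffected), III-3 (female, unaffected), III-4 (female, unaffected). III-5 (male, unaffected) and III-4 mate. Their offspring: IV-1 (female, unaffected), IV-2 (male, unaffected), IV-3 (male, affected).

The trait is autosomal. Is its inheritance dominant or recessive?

recessive

III-5 and III-4 are both unaffected yet have an affected child IV-3. Under dominance, an affected child requires at least one affected parent, so the trait cannot be dominant.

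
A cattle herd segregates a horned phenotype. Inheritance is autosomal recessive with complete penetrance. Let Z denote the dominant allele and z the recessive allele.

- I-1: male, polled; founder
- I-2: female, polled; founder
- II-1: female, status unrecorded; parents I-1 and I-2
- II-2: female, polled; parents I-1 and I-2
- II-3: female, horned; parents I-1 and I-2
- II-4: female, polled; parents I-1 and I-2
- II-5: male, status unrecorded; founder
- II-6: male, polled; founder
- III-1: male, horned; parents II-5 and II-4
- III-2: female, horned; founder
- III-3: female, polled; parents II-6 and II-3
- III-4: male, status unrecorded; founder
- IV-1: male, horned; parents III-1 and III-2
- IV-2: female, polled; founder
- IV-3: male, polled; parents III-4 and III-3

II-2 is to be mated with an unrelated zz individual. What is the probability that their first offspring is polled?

2/3

I-1 is polled so carries Z and passed z to II-3 (zz), so I-1 is Zz.
I-2 is polled so carries Z and passed z to II-3 (zz), so I-2 is Zz.
II-2 is a polled offspring of I-1 (Zz) × I-2 (Zz), whose cross gives 1/4 ZZ : 1/2 Zz : 1/4 zz; conditioning on being polled, II-2 is ZZ with probability 1/3, Zz with probability 2/3.
Summing over parental genotype combinations, P(offspring is polled) = 1/3·1 + 2/3·1/2 = 2/3.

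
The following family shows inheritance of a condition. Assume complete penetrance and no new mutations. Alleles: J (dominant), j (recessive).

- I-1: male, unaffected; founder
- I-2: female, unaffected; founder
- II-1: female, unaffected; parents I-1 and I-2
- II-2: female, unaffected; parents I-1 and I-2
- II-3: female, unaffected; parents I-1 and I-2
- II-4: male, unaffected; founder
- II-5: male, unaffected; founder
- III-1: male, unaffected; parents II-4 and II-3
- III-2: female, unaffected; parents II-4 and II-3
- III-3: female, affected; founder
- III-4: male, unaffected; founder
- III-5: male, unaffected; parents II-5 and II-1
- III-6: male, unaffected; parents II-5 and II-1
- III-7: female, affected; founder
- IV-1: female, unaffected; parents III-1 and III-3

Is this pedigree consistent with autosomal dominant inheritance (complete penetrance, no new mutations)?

Yes

A consistent assignment under autosomal dominant exists: I-1 jj, I-2 jj, II-1 jj, II-2 jj, II-3 jj, II-4 jj, II-5 jj, III-1 jj, III-2 jj, III-3 Jj, III-4 jj, III-5 jj, III-6 jj, III-7 JJ, IV-1 jj.
In this assignment every recorded phenotype matches its genotype and every non-founder's genotype is obtainable from its parents' genotypes, so the pedigree is consistent.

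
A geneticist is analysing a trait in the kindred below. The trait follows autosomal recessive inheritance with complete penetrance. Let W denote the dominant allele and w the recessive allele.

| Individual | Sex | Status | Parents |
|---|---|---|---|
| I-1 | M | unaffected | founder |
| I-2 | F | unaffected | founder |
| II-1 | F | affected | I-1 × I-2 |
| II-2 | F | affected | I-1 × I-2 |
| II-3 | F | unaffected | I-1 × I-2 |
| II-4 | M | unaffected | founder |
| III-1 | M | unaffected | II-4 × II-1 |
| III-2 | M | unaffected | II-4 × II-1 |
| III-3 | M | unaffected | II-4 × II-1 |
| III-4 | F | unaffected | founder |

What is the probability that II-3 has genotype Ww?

I-1 is unaffected so carries W and passed w to II-1 (ww), so I-1 is Ww.
I-2 is unaffected so carries W and passed w to II-1 (ww), so I-2 is Ww.
Their cross gives offspring ratios 1/4 WW : 1/2 Ww : 1/4 ww. Conditioning on II-3 being unaffected, P(Ww) = 1/2 / 3/4 = 2/3.

2/3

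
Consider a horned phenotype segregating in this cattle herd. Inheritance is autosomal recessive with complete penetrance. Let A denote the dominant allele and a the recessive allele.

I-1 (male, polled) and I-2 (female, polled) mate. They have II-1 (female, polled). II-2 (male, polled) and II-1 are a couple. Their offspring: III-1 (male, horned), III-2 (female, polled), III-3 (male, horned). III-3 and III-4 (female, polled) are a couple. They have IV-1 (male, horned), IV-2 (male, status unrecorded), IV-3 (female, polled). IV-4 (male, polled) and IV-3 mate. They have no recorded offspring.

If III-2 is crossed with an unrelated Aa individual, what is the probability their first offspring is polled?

5/6

II-2 is polled so carries A and passed a to III-1 (aa), so II-2 is Aa.
II-1 is polled so carries A and passed a to III-1 (aa), so II-1 is Aa.
III-2 is a polled offspring of II-2 (Aa) × II-1 (Aa), whose cross gives 1/4 AA : 1/2 Aa : 1/4 aa; conditioning on being polled, III-2 is AA with probability 1/3, Aa with probability 2/3.
Summing over parental genotype combinations, P(offspring is polled) = 1/3·1 + 2/3·3/4 = 5/6.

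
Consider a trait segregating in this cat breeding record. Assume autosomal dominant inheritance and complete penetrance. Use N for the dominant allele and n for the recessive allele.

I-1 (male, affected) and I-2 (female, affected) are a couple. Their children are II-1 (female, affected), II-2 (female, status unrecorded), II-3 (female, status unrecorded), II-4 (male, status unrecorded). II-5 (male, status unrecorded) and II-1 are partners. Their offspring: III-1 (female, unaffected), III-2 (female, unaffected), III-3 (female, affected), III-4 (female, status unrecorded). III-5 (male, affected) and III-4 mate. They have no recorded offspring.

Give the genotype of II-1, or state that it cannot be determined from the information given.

Nn

From phenotype alone, II-1 is NN or Nn.
II-1 is affected so carries N and passed n to III-1 (nn), so II-1 is Nn.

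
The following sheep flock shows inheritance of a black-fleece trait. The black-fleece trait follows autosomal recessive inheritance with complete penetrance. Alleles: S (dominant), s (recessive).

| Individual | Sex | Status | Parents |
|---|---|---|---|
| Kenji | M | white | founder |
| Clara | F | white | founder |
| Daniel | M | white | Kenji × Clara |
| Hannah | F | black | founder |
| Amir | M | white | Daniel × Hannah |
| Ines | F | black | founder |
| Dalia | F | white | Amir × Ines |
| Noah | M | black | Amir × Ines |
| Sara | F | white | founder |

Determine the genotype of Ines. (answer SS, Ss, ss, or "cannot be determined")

ss

Ines is black, so Ines is ss.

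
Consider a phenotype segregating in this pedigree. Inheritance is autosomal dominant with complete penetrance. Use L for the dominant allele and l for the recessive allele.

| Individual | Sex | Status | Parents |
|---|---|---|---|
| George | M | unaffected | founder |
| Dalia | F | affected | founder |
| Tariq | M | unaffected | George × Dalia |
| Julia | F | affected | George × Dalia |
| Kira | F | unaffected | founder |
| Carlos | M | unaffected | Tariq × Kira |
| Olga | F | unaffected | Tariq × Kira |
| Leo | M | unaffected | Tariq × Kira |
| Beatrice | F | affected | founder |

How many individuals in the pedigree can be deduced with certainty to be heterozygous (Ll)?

Obligate heterozygotes: Dalia is affected so carries L and passed l to Tariq (ll), so Dalia is Ll; Julia is affected so carries L and received l from George (ll), so Julia is Ll.
Every other individual is either homozygous by phenotype or has at least one consistent homozygous assignment, so the count is 2.

2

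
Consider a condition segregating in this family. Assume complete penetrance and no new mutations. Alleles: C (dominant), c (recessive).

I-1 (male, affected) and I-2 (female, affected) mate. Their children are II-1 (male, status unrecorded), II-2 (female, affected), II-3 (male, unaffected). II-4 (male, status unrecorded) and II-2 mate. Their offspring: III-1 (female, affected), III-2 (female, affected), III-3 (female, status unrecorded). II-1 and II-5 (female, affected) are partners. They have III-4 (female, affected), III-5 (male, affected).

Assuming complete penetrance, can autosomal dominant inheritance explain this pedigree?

Yes

A consistent assignment under autosomal dominant exists: I-1 Cc, I-2 Cc, II-1 CC, II-2 CC, II-3 cc, II-4 CC, II-5 CC, III-1 CC, III-2 CC, III-3 CC, III-4 CC, III-5 CC.
In this assignment every recorded phenotype matches its genotype and every non-founder's genotype is obtainable from its parents' genotypes, so the pedigree is consistent.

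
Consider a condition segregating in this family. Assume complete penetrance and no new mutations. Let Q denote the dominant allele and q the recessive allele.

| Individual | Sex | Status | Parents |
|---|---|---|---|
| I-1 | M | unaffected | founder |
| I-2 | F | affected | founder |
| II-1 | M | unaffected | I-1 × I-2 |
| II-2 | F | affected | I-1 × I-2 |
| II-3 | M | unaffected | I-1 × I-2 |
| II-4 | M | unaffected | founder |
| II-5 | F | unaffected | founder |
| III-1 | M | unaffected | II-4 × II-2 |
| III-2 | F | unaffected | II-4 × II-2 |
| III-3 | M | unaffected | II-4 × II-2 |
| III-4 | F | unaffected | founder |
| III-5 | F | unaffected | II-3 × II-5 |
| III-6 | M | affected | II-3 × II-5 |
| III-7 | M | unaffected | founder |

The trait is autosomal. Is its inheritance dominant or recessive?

recessive

II-3 and II-5 are both unaffected yet have an affected child III-6. Under dominance, an affected child requires at least one affected parent, so the trait cannot be dominant.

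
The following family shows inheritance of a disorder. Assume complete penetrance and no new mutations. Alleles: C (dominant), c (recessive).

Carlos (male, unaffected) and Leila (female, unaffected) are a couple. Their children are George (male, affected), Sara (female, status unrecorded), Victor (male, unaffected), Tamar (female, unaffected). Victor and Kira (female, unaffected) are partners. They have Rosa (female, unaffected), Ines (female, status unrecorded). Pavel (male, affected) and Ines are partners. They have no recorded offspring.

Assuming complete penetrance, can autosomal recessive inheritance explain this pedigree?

A consistent assignment under autosomal recessive exists: Carlos Cc, Leila Cc, George cc, Sara CC, Victor CC, Tamar CC, Kira CC, Rosa CC, Ines CC, Pavel cc.
In this assignment every recorded phenotype matches its genotype and every non-founder's genotype is obtainable from its parents' genotypes, so the pedigree is consistent.

Yes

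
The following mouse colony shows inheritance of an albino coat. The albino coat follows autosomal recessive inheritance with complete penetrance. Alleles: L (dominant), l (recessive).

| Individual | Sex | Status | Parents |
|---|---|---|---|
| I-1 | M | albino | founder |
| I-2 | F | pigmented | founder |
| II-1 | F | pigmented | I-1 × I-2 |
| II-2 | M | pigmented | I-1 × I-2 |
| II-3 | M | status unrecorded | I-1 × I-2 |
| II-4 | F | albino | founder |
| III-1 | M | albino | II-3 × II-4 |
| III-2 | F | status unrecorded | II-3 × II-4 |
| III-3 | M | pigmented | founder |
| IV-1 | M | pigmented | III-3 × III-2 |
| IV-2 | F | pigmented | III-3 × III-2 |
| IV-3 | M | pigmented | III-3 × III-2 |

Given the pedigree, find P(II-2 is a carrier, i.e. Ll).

II-2 is pigmented so carries L and received l from I-1 (ll), so II-2 is Ll, giving P(Ll) = 1.

1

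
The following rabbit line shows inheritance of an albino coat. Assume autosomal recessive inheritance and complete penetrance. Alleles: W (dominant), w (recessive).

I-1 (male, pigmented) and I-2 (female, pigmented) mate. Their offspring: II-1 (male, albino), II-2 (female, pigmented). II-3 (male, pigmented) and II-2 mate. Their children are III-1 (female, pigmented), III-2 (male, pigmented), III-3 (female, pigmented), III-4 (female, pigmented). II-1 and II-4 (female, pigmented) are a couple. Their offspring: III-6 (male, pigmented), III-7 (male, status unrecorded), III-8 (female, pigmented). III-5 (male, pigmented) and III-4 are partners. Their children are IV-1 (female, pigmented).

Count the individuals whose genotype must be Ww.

4

Obligate heterozygotes: I-1 is pigmented so carries W and passed w to II-1 (ww), so I-1 is Ww; I-2 is pigmented so carries W and passed w to II-1 (ww), so I-2 is Ww; III-6 is pigmented so carries W and received w from II-1 (ww), so III-6 is Ww; III-8 is pigmented so carries W and received w from II-1 (ww), so III-8 is Ww.
Every other individual is either homozygous by phenotype or has at least one consistent homozygous assignment, so the count is 4.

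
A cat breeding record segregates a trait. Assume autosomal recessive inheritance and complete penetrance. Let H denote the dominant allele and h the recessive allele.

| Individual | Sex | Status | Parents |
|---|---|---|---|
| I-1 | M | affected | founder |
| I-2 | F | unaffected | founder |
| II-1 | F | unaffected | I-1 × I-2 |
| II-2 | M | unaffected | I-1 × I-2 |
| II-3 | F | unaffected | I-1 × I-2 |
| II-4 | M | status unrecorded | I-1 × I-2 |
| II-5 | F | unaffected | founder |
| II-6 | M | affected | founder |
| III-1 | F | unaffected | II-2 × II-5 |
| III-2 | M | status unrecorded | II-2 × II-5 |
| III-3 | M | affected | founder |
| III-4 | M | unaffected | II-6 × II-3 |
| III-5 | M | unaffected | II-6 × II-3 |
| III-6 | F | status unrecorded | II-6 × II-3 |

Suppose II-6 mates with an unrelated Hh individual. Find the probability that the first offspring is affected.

1/2

II-6 is affected, so II-6 is hh.
The cross gives 1/2 Hh : 1/2 hh, so P(offspring is affected) = 1/2.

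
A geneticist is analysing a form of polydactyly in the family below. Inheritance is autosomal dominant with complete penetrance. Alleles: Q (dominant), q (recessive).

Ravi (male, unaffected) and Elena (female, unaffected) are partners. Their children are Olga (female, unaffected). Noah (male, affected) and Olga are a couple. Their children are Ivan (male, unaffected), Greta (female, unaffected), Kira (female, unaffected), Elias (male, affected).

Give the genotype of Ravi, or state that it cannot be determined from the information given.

qq

Ravi is unaffected, so Ravi is qq.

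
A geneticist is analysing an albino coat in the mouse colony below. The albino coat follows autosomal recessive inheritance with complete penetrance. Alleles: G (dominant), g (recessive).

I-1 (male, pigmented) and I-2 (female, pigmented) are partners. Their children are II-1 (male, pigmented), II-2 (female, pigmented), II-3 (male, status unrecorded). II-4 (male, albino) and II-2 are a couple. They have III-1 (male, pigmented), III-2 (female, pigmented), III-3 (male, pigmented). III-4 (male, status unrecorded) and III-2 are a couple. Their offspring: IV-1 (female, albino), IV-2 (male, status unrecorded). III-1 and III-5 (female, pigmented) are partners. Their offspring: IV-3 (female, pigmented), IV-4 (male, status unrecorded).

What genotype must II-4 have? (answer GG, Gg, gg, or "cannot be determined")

II-4 is albino, so II-4 is gg.

gg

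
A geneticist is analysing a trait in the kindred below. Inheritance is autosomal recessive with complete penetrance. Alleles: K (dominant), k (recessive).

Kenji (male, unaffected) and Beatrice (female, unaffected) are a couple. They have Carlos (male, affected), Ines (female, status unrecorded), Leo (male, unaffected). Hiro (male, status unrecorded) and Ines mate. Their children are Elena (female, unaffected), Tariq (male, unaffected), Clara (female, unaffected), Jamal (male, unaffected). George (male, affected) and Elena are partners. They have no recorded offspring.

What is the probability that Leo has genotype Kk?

Kenji is unaffected so carries K and passed k to Carlos (kk), so Kenji is Kk.
Beatrice is unaffected so carries K and passed k to Carlos (kk), so Beatrice is Kk.
Their cross gives offspring ratios 1/4 KK : 1/2 Kk : 1/4 kk. Conditioning on Leo being unaffected, P(Kk) = 1/2 / 3/4 = 2/3.

2/3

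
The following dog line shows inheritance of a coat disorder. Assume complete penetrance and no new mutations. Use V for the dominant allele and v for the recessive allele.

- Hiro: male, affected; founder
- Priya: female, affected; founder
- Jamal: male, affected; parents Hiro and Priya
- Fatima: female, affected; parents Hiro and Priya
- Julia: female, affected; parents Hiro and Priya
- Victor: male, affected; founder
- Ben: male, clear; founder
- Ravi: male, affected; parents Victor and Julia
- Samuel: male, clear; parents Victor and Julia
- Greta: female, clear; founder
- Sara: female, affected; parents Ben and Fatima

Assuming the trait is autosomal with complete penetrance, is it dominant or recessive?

dominant

Victor and Julia are both affected yet have a clear child Samuel. Under a recessive model two affected parents are homozygous and every child would be affected, so the trait cannot be recessive.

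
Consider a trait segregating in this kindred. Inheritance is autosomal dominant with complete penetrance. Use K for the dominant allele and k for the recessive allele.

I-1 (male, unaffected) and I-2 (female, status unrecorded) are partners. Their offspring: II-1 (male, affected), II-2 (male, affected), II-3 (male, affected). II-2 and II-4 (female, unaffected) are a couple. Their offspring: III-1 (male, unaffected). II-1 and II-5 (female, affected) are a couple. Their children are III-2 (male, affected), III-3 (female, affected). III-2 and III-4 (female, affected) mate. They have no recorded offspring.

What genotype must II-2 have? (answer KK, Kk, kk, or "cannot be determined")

From phenotype alone, II-2 is KK or Kk.
II-2 is affected so carries K and received k from I-1 (kk), so II-2 is Kk.

Kk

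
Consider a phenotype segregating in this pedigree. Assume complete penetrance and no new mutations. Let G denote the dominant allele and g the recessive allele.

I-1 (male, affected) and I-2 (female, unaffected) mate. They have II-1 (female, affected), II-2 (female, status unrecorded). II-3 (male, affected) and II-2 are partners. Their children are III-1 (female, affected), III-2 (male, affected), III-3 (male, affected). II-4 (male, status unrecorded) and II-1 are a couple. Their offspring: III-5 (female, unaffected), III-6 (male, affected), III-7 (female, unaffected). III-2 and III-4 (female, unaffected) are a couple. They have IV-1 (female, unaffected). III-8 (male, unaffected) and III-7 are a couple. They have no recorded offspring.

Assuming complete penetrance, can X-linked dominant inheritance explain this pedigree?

No

Under X-linked dominant, IV-1 (unaffected, female) cannot arise from III-2 (affected) × III-4 (unaffected).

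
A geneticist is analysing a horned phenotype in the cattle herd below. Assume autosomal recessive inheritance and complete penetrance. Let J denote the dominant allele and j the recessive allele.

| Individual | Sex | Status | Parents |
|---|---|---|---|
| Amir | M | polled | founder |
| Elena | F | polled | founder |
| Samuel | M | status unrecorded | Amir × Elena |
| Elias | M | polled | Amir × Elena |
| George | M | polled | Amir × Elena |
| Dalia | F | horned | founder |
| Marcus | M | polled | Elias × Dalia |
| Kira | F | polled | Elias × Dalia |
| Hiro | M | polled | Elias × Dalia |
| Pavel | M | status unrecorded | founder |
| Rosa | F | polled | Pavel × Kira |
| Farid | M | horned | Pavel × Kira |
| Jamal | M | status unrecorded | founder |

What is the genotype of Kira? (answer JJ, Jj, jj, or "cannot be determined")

From phenotype alone, Kira is JJ or Jj.
Kira is polled so carries J and received j from Dalia (jj), so Kira is Jj.

Jj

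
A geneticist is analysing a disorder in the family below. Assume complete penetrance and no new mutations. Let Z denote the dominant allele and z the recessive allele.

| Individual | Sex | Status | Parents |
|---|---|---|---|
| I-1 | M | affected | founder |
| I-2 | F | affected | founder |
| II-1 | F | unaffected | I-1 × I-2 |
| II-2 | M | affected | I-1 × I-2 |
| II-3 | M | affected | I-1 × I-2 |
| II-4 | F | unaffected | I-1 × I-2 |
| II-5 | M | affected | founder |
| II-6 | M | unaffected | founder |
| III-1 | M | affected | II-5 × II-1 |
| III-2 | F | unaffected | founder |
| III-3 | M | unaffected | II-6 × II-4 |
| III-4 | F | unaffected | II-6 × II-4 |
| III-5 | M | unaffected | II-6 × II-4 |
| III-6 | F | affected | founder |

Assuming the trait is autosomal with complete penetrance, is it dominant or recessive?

I-1 and I-2 are both affected yet have an unaffected child II-1. Under a recessive model two affected parents are homozygous and every child would be affected, so the trait cannot be recessive.

dominant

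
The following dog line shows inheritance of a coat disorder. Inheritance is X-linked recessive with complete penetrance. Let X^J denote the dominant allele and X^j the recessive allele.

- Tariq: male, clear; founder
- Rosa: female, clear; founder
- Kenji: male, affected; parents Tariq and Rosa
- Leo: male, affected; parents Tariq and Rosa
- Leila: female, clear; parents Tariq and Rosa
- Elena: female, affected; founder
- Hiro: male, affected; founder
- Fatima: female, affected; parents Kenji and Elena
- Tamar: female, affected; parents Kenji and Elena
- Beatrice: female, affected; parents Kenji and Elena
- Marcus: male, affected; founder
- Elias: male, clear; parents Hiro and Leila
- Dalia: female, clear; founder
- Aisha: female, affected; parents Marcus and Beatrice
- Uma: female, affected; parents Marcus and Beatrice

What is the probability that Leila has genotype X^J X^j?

1/3

Tariq is clear, so Tariq is X^J Y.
Rosa is clear so carries J and passed j to Kenji (X^j Y), so Rosa is X^J X^j.
Their cross gives offspring ratios 1/2 X^J X^J : 1/2 X^J X^j. Conditioning on Leila being clear, P(X^J X^j) = 1/2 / 1 = 1/2 before taking Leila's own offspring into account.
Hiro is affected, so Hiro is X^j Y.
Now use Leila's offspring. Probability of each recorded status — clear son Elias: 1/2 if Leila is X^J X^j, 1 if X^J X^J.
Bayes: P(X^J X^j) = 1/2·1/2 / (1/2·1/2 + 1/2·1) = 1/3.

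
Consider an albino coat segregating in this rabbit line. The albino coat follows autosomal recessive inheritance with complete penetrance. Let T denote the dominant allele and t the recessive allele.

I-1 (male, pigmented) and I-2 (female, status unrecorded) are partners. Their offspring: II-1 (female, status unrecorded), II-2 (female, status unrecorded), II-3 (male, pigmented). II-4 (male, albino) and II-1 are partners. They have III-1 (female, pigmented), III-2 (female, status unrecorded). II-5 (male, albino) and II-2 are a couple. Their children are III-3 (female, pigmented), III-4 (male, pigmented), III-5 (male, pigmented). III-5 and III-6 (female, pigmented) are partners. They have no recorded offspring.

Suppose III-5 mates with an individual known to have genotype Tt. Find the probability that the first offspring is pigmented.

III-5 is pigmented so carries T and received t from II-5 (tt), so III-5 is Tt.
The cross gives 1/4 TT : 1/2 Tt : 1/4 tt, so P(offspring is pigmented) = 3/4.

3/4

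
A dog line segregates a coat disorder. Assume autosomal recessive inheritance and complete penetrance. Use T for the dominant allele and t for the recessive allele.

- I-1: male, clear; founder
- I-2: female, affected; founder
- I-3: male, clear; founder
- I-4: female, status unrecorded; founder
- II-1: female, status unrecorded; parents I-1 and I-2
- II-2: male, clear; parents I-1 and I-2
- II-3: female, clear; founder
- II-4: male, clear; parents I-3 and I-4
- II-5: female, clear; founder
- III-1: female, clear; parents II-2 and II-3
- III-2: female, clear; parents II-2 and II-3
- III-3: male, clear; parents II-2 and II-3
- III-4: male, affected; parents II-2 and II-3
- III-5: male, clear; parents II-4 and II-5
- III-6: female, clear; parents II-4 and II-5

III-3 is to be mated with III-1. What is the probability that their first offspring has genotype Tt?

II-2 is clear so carries T and received t from I-2 (tt), so II-2 is Tt.
II-3 is clear so carries T and passed t to III-4 (tt), so II-3 is Tt.
III-3 is a clear offspring of II-2 (Tt) × II-3 (Tt), whose cross gives 1/4 TT : 1/2 Tt : 1/4 tt; conditioning on being clear, III-3 is TT with probability 1/3, Tt with probability 2/3.
III-1 is a clear offspring of II-2 (Tt) × II-3 (Tt), whose cross gives 1/4 TT : 1/2 Tt : 1/4 tt; conditioning on being clear, III-1 is TT with probability 1/3, Tt with probability 2/3.
Summing over parental genotype combinations, P(offspring has genotype Tt) = 2/9·1/2 + 2/9·1/2 + 4/9·1/2 = 4/9.

4/9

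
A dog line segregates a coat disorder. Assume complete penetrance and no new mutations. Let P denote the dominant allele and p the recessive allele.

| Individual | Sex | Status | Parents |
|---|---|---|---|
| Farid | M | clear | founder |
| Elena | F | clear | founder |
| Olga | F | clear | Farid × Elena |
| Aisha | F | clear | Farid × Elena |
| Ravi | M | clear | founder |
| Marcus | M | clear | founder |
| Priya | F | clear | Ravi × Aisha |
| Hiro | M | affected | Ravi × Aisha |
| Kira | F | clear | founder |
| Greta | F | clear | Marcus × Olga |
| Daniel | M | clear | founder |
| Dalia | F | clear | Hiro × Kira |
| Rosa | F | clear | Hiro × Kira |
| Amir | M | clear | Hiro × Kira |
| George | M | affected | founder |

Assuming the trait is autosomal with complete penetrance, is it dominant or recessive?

Ravi and Aisha are both clear yet have an affected child Hiro. Under dominance, an affected child requires at least one affected parent, so the trait cannot be dominant.

recessive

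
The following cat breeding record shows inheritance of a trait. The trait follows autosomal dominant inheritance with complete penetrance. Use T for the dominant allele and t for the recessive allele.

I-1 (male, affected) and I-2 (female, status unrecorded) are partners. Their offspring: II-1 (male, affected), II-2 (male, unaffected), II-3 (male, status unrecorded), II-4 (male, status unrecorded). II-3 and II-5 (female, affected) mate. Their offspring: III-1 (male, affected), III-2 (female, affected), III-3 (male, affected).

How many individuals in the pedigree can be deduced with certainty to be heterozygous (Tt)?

1

Obligate heterozygotes: I-1 is affected so carries T and passed t to II-2 (tt), so I-1 is Tt.
Every other individual is either homozygous by phenotype or has at least one consistent homozygous assignment, so the count is 1.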